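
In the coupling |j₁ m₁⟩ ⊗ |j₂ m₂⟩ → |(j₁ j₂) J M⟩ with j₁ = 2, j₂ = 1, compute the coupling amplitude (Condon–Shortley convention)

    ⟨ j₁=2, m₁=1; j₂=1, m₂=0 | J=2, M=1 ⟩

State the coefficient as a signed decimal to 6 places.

triangle: 1!·3!·1!/6! = 6/720
(j±m)!: 3!·1!·1!·1!·3!·1! = 36
prefactor² = (2J+1)·Δ·N² = 3/2
  k=0: +1/(0!·1!·1!·1!·2!·0!) = 1/2
  k=1: −1/(1!·0!·0!·0!·3!·1!) = -1/6
Σ = 1/3  ⇒  CG² = 3/2·1/3² = 1/6
CG = +√(1/6) = +0.408248

+√(1/6) = +0.408248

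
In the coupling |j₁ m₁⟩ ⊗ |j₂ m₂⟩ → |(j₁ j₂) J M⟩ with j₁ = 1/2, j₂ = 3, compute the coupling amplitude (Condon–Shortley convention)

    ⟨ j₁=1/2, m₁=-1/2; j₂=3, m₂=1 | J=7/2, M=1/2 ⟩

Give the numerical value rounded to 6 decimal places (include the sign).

+√(3/7) = +0.654654

j₁+j₂−J=0  J+j₁−j₂=1  J−j₁+j₂=6  j₁+j₂+J+1=8
(j₁±m₁, j₂±m₂, J±M) = (0,1,4,2,4,3)
P² = 6912/7
sum k=0..0:
  [0] +1/48 = 1/48
S = 1/48
C² = P²·S² = 3/7 ; C = +0.654654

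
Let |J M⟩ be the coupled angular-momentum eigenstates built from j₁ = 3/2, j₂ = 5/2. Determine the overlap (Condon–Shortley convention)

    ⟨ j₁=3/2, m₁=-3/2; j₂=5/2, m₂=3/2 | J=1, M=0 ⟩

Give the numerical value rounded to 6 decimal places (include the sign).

-0.447214  (= −√(1/5))

√[3·3!0!2!/6! · 0!3!4!1!1!1!] = √(36/5)
  +(−1)^3/∏(3,0,0,1,0,1)! = -1/6  (running -1/6)
⟨..|..⟩ = √(36/5)·(-1/6) = -0.447214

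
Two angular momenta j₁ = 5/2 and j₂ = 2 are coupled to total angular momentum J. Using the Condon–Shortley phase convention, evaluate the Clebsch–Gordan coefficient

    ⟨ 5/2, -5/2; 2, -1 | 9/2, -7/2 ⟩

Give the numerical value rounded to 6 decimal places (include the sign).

triangle: 0!·5!·4!/10! = 2880/3628800
(j±m)!: 0!·5!·1!·3!·1!·8! = 29030400
prefactor² = (2J+1)·Δ·N² = 230400
  k=0: +1/(0!·0!·5!·1!·0!·3!) = 1/720
Σ = 1/720  ⇒  CG² = 230400·1/720² = 4/9
CG = +√(4/9) = +0.666667

+0.666667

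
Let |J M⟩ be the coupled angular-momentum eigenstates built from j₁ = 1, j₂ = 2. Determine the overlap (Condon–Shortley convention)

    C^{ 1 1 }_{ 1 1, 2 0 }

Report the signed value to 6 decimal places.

triangle: 2!*0!*2!/5! = 4/120
(j±m)!: 2!*0!*2!*2!*2!*0! = 16
prefactor² = (2J+1)*Δ*N² = 8/5
  k=0: +1/(0!*2!*0!*2!*0!*0!) = 1/4
Σ = 1/4  ⇒  CG² = 8/5*1/4² = 1/10
CG = +√(1/10) = +0.316228

+√(1/10) = +0.316228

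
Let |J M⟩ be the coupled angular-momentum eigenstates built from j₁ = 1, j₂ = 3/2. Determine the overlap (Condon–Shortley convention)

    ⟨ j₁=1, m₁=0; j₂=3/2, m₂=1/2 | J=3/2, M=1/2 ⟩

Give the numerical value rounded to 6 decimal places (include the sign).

√[4·1!1!2!/5! · 1!1!2!1!2!1!] = √(4/15)
  +(−1)^0/∏(0,1,1,2,0,0)! = 1/2  (running 1/2)
  +(−1)^1/∏(1,0,0,1,1,1)! = -1  (running -1/2)
⟨..|..⟩ = √(4/15)·(-1/2) = -0.258199

-0.258199  (= −√(1/15))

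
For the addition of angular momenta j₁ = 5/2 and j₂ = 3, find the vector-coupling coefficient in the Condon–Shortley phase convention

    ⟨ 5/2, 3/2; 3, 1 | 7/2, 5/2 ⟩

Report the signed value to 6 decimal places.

triangle: 2!*3!*4!/10! = 288/3628800
(j±m)!: 4!*1!*4!*2!*6!*1! = 829440
prefactor² = (2J+1)*Δ*N² = 18432/35
  k=0: +1/(0!*2!*1!*4!*2!*0!) = 1/96
  k=1: −1/(1!*1!*0!*3!*3!*1!) = -1/36
Σ = -5/288  ⇒  CG² = 18432/35*(-5/288)² = 10/63
CG = −√(10/63) = -0.398410

−√(10/63) ≈ -0.398410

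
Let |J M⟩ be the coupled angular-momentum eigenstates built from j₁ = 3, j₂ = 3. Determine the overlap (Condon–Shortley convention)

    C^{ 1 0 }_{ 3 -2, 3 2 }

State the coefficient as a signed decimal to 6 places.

+0.377964  (= +√(1/7))

√[3·5!1!1!/8! · 1!5!5!1!1!1!] = √(900/7)
  +(−1)^4/∏(4,1,1,1,0,0)! = 1/24  (running 1/24)
  +(−1)^5/∏(5,0,0,0,1,1)! = -1/120  (running 1/30)
⟨..|..⟩ = √(900/7)·(1/30) = +0.377964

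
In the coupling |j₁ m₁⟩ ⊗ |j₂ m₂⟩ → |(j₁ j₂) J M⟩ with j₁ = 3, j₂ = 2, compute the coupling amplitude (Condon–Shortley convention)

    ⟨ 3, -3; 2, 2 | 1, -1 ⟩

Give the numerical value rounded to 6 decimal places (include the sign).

triangle: 4!×2!×0!/7! = 48/5040
(j±m)!: 0!×6!×4!×0!×0!×2! = 34560
prefactor² = (2J+1)×Δ×N² = 6912/7
  k=4: +1/(4!×0!×2!×0!×0!×0!) = 1/48
Σ = 1/48  ⇒  CG² = 6912/7×1/48² = 3/7
CG = +√(3/7) = +0.654654

+√(3/7) = +0.654654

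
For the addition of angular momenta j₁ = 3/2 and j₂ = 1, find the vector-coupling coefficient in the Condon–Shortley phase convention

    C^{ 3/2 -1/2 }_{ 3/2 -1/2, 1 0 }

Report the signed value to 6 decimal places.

-0.258199  (= −√(1/15))

triangle: 1!×2!×1!/5! = 2/120
(j±m)!: 1!×2!×1!×1!×1!×2! = 4
prefactor² = (2J+1)×Δ×N² = 4/15
  k=0: +1/(0!×1!×2!×1!×0!×0!) = 1/2
  k=1: −1/(1!×0!×1!×0!×1!×1!) = -1
Σ = -1/2  ⇒  CG² = 4/15×(-1/2)² = 1/15
CG = −√(1/15) = -0.258199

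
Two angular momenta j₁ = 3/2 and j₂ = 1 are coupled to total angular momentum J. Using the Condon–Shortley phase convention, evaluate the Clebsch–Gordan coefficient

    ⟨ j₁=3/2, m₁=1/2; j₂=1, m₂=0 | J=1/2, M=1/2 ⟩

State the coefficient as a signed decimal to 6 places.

−√(1/3) = -0.577350

j₁+j₂−J=2  J+j₁−j₂=1  J−j₁+j₂=0  j₁+j₂+J+1=4
(j₁±m₁, j₂±m₂, J±M) = (2,1,1,1,1,0)
P² = 1/3
sum k=1..1:
  [1] −1/1 = -1
S = -1
C² = P²·S² = 1/3 ; C = -0.577350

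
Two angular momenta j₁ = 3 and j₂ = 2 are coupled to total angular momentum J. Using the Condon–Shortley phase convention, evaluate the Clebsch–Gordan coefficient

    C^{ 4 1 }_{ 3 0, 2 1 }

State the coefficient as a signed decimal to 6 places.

−√(3/14) = -0.462910

triangle: 1!·5!·3!/10! = 720/3628800
(j±m)!: 3!·3!·3!·1!·5!·3! = 155520
prefactor² = (2J+1)·Δ·N² = 1944/7
  k=0: +1/(0!·1!·3!·3!·2!·0!) = 1/72
  k=1: −1/(1!·0!·2!·2!·3!·1!) = -1/24
Σ = -1/36  ⇒  CG² = 1944/7·(-1/36)² = 3/14
CG = −√(3/14) = -0.462910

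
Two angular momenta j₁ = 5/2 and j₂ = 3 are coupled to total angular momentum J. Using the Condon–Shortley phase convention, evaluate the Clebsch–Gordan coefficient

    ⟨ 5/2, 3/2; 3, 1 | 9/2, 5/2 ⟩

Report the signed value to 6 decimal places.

+√(10/99) ≈ +0.317821

j₁+j₂−J=1  J+j₁−j₂=4  J−j₁+j₂=5  j₁+j₂+J+1=11
(j₁±m₁, j₂±m₂, J±M) = (4,1,4,2,7,2)
P² = 92160/11
sum k=0..1:
  [0] +1/144 = 1/144
  [1] −1/288 = -1/288
S = 1/288
C² = P²·S² = 10/99 ; C = +0.317821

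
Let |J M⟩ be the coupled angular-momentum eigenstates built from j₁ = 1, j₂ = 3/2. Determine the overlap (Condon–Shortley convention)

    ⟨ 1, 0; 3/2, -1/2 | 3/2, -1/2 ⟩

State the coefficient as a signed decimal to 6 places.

+√(1/15) ≈ +0.258199

j₁+j₂−J=1  J+j₁−j₂=1  J−j₁+j₂=2  j₁+j₂+J+1=5
(j₁±m₁, j₂±m₂, J±M) = (1,1,1,2,1,2)
P² = 4/15
sum k=0..1:
  [0] +1/1 = 1
  [1] −1/2 = -1/2
S = 1/2
C² = P²·S² = 1/15 ; C = +0.258199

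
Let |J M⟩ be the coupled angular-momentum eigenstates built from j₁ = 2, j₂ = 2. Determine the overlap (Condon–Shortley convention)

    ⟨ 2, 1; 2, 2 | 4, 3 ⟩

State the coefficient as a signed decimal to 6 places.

j₁+j₂−J=0  J+j₁−j₂=4  J−j₁+j₂=4  j₁+j₂+J+1=9
(j₁±m₁, j₂±m₂, J±M) = (3,1,4,0,7,1)
P² = 10368
sum k=0..0:
  [0] +1/144 = 1/144
S = 1/144
C² = P²·S² = 1/2 ; C = +0.707107

+0.707107  (= +√(1/2))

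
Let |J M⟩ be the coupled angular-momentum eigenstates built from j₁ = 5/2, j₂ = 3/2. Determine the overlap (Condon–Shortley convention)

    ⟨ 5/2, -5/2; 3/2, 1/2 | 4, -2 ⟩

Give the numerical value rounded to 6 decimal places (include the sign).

√[9·0!5!3!/9! · 0!5!2!1!2!6!] = √(43200/7)
  +(−1)^0/∏(0,0,5,2,0,1)! = 1/240  (running 1/240)
⟨..|..⟩ = √(43200/7)·(1/240) = +0.327327

+0.327327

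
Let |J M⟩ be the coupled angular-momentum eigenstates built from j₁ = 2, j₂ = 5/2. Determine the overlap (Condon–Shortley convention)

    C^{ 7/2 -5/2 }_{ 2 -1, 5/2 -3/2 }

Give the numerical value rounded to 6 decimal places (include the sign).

triangle: 1!×3!×4!/9! = 144/362880
(j±m)!: 1!×3!×1!×4!×1!×6! = 103680
prefactor² = (2J+1)×Δ×N² = 2304/7
  k=0: +1/(0!×1!×3!×1!×0!×3!) = 1/36
  k=1: −1/(1!×0!×2!×0!×1!×4!) = -1/48
Σ = 1/144  ⇒  CG² = 2304/7×1/144² = 1/63
CG = +√(1/63) = +0.125988

+√(1/63) ≈ +0.125988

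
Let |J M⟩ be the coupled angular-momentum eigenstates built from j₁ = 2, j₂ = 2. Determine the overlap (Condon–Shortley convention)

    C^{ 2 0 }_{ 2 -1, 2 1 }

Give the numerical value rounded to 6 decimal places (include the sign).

+√(1/14) = +0.267261

triangle: 2!·2!·2!/7! = 8/5040
(j±m)!: 1!·3!·3!·1!·2!·2! = 144
prefactor² = (2J+1)·Δ·N² = 8/7
  k=1: −1/(1!·1!·2!·2!·0!·0!) = -1/4
  k=2: +1/(2!·0!·1!·1!·1!·1!) = 1/2
Σ = 1/4  ⇒  CG² = 8/7·1/4² = 1/14
CG = +√(1/14) = +0.267261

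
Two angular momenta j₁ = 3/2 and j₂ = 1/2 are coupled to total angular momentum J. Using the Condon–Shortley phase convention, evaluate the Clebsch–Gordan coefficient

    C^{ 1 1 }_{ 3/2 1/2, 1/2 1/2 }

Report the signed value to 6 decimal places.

j₁+j₂−J=1  J+j₁−j₂=2  J−j₁+j₂=0  j₁+j₂+J+1=4
(j₁±m₁, j₂±m₂, J±M) = (2,1,1,0,2,0)
P² = 1
sum k=1..1:
  [1] −1/2 = -1/2
S = -1/2
C² = P²·S² = 1/4 ; C = -0.500000

−√(1/4) = -0.500000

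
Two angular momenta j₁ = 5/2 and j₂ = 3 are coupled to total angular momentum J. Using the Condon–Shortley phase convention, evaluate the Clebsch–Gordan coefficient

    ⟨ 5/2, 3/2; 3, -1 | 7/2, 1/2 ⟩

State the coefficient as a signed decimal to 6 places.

j₁+j₂−J=2  J+j₁−j₂=3  J−j₁+j₂=4  j₁+j₂+J+1=10
(j₁±m₁, j₂±m₂, J±M) = (4,1,2,4,4,3)
P² = 18432/175
sum k=0..1:
  [0] +1/16 = 1/16
  [1] −1/36 = -1/36
S = 5/144
C² = P²·S² = 8/63 ; C = +0.356348

+√(8/63) = +0.356348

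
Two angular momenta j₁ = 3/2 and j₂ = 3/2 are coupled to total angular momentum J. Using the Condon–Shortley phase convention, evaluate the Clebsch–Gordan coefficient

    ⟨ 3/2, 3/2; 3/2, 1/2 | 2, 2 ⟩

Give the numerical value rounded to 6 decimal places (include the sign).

+√(1/2) = +0.707107

triangle: 1!*2!*2!/6! = 4/720
(j±m)!: 3!*0!*2!*1!*4!*0! = 288
prefactor² = (2J+1)*Δ*N² = 8
  k=0: +1/(0!*1!*0!*2!*2!*0!) = 1/4
Σ = 1/4  ⇒  CG² = 8*1/4² = 1/2
CG = +√(1/2) = +0.707107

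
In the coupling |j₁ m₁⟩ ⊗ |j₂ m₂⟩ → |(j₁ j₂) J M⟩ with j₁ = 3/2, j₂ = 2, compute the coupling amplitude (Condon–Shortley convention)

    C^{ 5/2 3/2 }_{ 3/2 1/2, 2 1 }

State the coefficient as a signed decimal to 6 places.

−√(1/35) ≈ -0.169031

j₁+j₂−J=1  J+j₁−j₂=2  J−j₁+j₂=3  j₁+j₂+J+1=7
(j₁±m₁, j₂±m₂, J±M) = (2,1,3,1,4,1)
P² = 144/35
sum k=0..1:
  [0] +1/6 = 1/6
  [1] −1/4 = -1/4
S = -1/12
C² = P²·S² = 1/35 ; C = -0.169031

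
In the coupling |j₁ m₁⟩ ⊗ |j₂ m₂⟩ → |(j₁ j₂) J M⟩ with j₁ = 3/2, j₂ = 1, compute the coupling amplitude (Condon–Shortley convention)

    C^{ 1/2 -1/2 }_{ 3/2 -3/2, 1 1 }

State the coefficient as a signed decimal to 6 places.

+√(1/2) ≈ +0.707107

√[2·2!1!0!/4! · 0!3!2!0!0!1!] = √(2)
  +(−1)^2/∏(2,0,1,0,0,0)! = 1/2  (running 1/2)
⟨..|..⟩ = √(2)·(1/2) = +0.707107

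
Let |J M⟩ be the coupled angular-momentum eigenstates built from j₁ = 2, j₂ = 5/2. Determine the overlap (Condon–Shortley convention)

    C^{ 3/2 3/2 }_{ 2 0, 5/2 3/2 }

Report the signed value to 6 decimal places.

√[4·3!1!2!/7! · 2!2!4!1!3!0!] = √(192/35)
  +(−1)^2/∏(2,1,0,2,1,0)! = 1/4  (running 1/4)
⟨..|..⟩ = √(192/35)·(1/4) = +0.585540

+√(12/35) = +0.585540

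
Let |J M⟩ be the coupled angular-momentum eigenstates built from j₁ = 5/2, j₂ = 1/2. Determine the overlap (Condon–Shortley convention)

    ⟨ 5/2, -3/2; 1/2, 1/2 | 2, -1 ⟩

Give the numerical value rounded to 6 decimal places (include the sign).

j₁+j₂−J=1  J+j₁−j₂=4  J−j₁+j₂=0  j₁+j₂+J+1=6
(j₁±m₁, j₂±m₂, J±M) = (1,4,1,0,1,3)
P² = 24
sum k=1..1:
  [1] −1/6 = -1/6
S = -1/6
C² = P²·S² = 2/3 ; C = -0.816497

-0.816497  (= −√(2/3))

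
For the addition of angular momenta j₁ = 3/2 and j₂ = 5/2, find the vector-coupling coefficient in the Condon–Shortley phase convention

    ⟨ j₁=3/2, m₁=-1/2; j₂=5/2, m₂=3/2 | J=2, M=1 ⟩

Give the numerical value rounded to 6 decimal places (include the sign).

j₁+j₂−J=2  J+j₁−j₂=1  J−j₁+j₂=3  j₁+j₂+J+1=7
(j₁±m₁, j₂±m₂, J±M) = (1,2,4,1,3,1)
P² = 24/7
sum k=1..2:
  [1] −1/6 = -1/6
  [2] +1/4 = 1/4
S = 1/12
C² = P²·S² = 1/42 ; C = +0.154303

+√(1/42) ≈ +0.154303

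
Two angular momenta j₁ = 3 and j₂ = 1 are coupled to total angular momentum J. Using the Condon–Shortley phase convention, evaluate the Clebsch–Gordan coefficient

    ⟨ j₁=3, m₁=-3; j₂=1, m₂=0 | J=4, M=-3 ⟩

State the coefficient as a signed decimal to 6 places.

+√(1/4) ≈ +0.500000

√[9·0!6!2!/9! · 0!6!1!1!1!7!] = √(129600)
  +(−1)^0/∏(0,0,6,1,0,1)! = 1/720  (running 1/720)
⟨..|..⟩ = √(129600)·(1/720) = +0.500000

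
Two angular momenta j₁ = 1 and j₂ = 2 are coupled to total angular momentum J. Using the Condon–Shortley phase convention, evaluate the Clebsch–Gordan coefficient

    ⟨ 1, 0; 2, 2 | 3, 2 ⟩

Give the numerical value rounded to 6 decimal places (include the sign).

triangle: 0!×2!×4!/7! = 48/5040
(j±m)!: 1!×1!×4!×0!×5!×1! = 2880
prefactor² = (2J+1)×Δ×N² = 192
  k=0: +1/(0!×0!×1!×4!×1!×0!) = 1/24
Σ = 1/24  ⇒  CG² = 192×1/24² = 1/3
CG = +√(1/3) = +0.577350

+0.577350  (= +√(1/3))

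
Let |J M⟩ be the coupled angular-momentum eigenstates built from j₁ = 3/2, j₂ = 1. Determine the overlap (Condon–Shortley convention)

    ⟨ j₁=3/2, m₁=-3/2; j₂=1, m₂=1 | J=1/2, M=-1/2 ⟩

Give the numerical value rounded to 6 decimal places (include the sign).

+√(1/2) = +0.707107

triangle: 2!·1!·0!/4! = 2/24
(j±m)!: 0!·3!·2!·0!·0!·1! = 12
prefactor² = (2J+1)·Δ·N² = 2
  k=2: +1/(2!·0!·1!·0!·0!·0!) = 1/2
Σ = 1/2  ⇒  CG² = 2·1/2² = 1/2
CG = +√(1/2) = +0.707107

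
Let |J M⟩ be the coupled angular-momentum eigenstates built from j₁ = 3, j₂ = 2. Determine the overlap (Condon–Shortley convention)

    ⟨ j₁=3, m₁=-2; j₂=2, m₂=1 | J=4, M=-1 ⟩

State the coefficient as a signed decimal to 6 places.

j₁+j₂−J=1  J+j₁−j₂=5  J−j₁+j₂=3  j₁+j₂+J+1=10
(j₁±m₁, j₂±m₂, J±M) = (1,5,3,1,3,5)
P² = 6480/7
sum k=0..1:
  [0] +1/720 = 1/720
  [1] −1/48 = -1/48
S = -7/360
C² = P²·S² = 7/20 ; C = -0.591608

−√(7/20) ≈ -0.591608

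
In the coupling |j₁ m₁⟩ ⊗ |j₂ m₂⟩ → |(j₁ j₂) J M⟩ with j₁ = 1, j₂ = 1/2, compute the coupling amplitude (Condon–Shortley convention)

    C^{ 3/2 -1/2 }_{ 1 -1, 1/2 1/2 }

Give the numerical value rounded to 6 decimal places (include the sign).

√[4·0!2!1!/4! · 0!2!1!0!1!2!] = √(4/3)
  +(−1)^0/∏(0,0,2,1,0,0)! = 1/2  (running 1/2)
⟨..|..⟩ = √(4/3)·(1/2) = +0.577350

+0.577350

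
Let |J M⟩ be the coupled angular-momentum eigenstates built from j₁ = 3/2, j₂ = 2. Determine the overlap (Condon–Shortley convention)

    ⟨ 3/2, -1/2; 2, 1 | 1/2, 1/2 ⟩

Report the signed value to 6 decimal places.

+0.547723

triangle: 3!*0!*1!/5! = 6/120
(j±m)!: 1!*2!*3!*1!*1!*0! = 12
prefactor² = (2J+1)*Δ*N² = 6/5
  k=2: +1/(2!*1!*0!*1!*0!*0!) = 1/2
Σ = 1/2  ⇒  CG² = 6/5*1/2² = 3/10
CG = +√(3/10) = +0.547723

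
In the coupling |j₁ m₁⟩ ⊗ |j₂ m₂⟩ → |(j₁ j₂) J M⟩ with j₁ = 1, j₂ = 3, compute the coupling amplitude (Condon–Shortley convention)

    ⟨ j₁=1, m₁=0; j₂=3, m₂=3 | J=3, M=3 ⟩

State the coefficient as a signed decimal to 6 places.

√[7·1!1!5!/8! · 1!1!6!0!6!0!] = √(10800)
  +(−1)^1/∏(1,0,0,5,1,0)! = -1/120  (running -1/120)
⟨..|..⟩ = √(10800)·(-1/120) = -0.866025

-0.866025  (= −√(3/4))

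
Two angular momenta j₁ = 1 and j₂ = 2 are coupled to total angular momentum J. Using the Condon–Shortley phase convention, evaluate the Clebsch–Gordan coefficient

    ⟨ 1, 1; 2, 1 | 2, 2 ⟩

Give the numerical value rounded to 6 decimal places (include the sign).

+0.577350

√[5·1!1!3!/6! · 2!0!3!1!4!0!] = √(12)
  +(−1)^0/∏(0,1,0,3,1,0)! = 1/6  (running 1/6)
⟨..|..⟩ = √(12)·(1/6) = +0.577350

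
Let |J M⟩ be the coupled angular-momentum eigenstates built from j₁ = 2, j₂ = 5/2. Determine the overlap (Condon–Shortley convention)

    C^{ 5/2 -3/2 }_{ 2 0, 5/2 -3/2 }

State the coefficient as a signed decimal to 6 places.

−√(1/70) ≈ -0.119523

triangle: 2!*2!*3!/8! = 24/40320
(j±m)!: 2!*2!*1!*4!*1!*4! = 2304
prefactor² = (2J+1)*Δ*N² = 288/35
  k=0: +1/(0!*2!*2!*1!*0!*2!) = 1/8
  k=1: −1/(1!*1!*1!*0!*1!*3!) = -1/6
Σ = -1/24  ⇒  CG² = 288/35*(-1/24)² = 1/70
CG = −√(1/70) = -0.119523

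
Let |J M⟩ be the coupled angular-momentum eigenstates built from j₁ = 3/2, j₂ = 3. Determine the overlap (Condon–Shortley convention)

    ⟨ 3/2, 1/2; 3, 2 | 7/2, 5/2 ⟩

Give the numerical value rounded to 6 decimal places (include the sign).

-0.377964  (= −√(1/7))

√[8·1!2!5!/9! · 2!1!5!1!6!1!] = √(6400/7)
  +(−1)^0/∏(0,1,1,5,1,0)! = 1/120  (running 1/120)
  +(−1)^1/∏(1,0,0,4,2,1)! = -1/48  (running -1/80)
⟨..|..⟩ = √(6400/7)·(-1/80) = -0.377964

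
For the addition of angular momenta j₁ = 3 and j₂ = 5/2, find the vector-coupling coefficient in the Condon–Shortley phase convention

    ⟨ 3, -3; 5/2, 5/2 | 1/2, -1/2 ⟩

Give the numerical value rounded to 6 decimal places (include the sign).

−√(2/7) ≈ -0.534522

triangle: 5!*1!*0!/7! = 120/5040
(j±m)!: 0!*6!*5!*0!*0!*1! = 86400
prefactor² = (2J+1)*Δ*N² = 28800/7
  k=5: −1/(5!*0!*1!*0!*0!*0!) = -1/120
Σ = -1/120  ⇒  CG² = 28800/7*(-1/120)² = 2/7
CG = −√(2/7) = -0.534522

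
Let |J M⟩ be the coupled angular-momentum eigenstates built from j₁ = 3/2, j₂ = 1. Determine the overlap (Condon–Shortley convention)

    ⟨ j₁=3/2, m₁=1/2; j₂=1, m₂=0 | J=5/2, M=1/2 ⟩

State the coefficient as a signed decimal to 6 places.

+√(3/5) ≈ +0.774597

j₁+j₂−J=0  J+j₁−j₂=3  J−j₁+j₂=2  j₁+j₂+J+1=6
(j₁±m₁, j₂±m₂, J±M) = (2,1,1,1,3,2)
P² = 12/5
sum k=0..0:
  [0] +1/2 = 1/2
S = 1/2
C² = P²·S² = 3/5 ; C = +0.774597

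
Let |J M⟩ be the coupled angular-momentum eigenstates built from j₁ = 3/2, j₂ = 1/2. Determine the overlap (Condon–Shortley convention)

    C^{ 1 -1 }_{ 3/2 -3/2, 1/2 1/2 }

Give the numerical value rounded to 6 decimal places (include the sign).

-0.866025  (= −√(3/4))

j₁+j₂−J=1  J+j₁−j₂=2  J−j₁+j₂=0  j₁+j₂+J+1=4
(j₁±m₁, j₂±m₂, J±M) = (0,3,1,0,0,2)
P² = 3
sum k=1..1:
  [1] −1/2 = -1/2
S = -1/2
C² = P²·S² = 3/4 ; C = -0.866025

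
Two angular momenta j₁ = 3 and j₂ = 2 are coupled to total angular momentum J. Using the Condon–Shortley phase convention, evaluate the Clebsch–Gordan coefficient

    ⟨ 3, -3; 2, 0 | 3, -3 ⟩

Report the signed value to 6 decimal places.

triangle: 2!×4!×2!/9! = 96/362880
(j±m)!: 0!×6!×2!×2!×0!×6! = 2073600
prefactor² = (2J+1)×Δ×N² = 3840
  k=2: +1/(2!×0!×4!×0!×0!×2!) = 1/96
Σ = 1/96  ⇒  CG² = 3840×1/96² = 5/12
CG = +√(5/12) = +0.645497

+√(5/12) = +0.645497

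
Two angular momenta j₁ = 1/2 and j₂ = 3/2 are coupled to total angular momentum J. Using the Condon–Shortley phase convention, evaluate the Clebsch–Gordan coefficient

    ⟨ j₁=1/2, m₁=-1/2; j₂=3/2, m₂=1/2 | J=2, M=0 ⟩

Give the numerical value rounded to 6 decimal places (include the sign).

triangle: 0!×1!×3!/5! = 6/120
(j±m)!: 0!×1!×2!×1!×2!×2! = 8
prefactor² = (2J+1)×Δ×N² = 2
  k=0: +1/(0!×0!×1!×2!×0!×1!) = 1/2
Σ = 1/2  ⇒  CG² = 2×1/2² = 1/2
CG = +√(1/2) = +0.707107

+√(1/2) ≈ +0.707107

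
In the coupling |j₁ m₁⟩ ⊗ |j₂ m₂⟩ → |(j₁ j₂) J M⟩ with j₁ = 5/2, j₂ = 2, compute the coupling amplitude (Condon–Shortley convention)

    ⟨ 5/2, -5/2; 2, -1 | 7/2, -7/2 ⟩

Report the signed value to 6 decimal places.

−√(5/9) = -0.745356

j₁+j₂−J=1  J+j₁−j₂=4  J−j₁+j₂=3  j₁+j₂+J+1=9
(j₁±m₁, j₂±m₂, J±M) = (0,5,1,3,0,7)
P² = 11520
sum k=1..1:
  [1] −1/144 = -1/144
S = -1/144
C² = P²·S² = 5/9 ; C = -0.745356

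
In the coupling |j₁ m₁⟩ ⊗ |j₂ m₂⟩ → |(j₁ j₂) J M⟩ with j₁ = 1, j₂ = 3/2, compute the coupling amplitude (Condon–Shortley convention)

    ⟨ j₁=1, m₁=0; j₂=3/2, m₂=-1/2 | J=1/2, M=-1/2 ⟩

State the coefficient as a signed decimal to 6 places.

-0.577350  (= −√(1/3))

triangle: 2!×0!×1!/4! = 2/24
(j±m)!: 1!×1!×1!×2!×0!×1! = 2
prefactor² = (2J+1)×Δ×N² = 1/3
  k=1: −1/(1!×1!×0!×0!×0!×1!) = -1
Σ = -1  ⇒  CG² = 1/3×(-1)² = 1/3
CG = −√(1/3) = -0.577350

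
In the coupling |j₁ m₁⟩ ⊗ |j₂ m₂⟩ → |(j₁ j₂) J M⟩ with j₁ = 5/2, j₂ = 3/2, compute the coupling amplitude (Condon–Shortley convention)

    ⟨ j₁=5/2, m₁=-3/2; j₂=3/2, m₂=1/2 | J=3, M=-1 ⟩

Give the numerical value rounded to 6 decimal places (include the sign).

−√(49/120) = -0.639010

√[7·1!4!2!/8! · 1!4!2!1!2!4!] = √(96/5)
  +(−1)^0/∏(0,1,4,2,0,0)! = 1/48  (running 1/48)
  +(−1)^1/∏(1,0,3,1,1,1)! = -1/6  (running -7/48)
⟨..|..⟩ = √(96/5)·(-7/48) = -0.639010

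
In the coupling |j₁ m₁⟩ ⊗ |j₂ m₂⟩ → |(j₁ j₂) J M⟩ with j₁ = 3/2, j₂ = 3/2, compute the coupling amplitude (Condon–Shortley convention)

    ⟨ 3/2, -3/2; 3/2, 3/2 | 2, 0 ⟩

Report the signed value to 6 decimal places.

−√(1/4) = -0.500000

triangle: 1!*2!*2!/6! = 4/720
(j±m)!: 0!*3!*3!*0!*2!*2! = 144
prefactor² = (2J+1)*Δ*N² = 4
  k=1: −1/(1!*0!*2!*2!*0!*0!) = -1/4
Σ = -1/4  ⇒  CG² = 4*(-1/4)² = 1/4
CG = −√(1/4) = -0.500000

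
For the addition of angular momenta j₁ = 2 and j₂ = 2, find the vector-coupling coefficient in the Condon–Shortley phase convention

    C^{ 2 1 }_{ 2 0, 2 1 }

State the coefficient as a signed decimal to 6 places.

-0.267261  (= −√(1/14))

√[5·2!2!2!/7! · 2!2!3!1!3!1!] = √(8/7)
  +(−1)^1/∏(1,1,1,2,1,0)! = -1/2  (running -1/2)
  +(−1)^2/∏(2,0,0,1,2,1)! = 1/4  (running -1/4)
⟨..|..⟩ = √(8/7)·(-1/4) = -0.267261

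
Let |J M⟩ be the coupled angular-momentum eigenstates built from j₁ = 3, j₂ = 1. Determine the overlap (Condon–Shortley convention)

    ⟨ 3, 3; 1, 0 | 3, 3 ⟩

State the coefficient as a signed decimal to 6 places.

+0.866025

triangle: 1!·5!·1!/8! = 120/40320
(j±m)!: 6!·0!·1!·1!·6!·0! = 518400
prefactor² = (2J+1)·Δ·N² = 10800
  k=0: +1/(0!·1!·0!·1!·5!·0!) = 1/120
Σ = 1/120  ⇒  CG² = 10800·1/120² = 3/4
CG = +√(3/4) = +0.866025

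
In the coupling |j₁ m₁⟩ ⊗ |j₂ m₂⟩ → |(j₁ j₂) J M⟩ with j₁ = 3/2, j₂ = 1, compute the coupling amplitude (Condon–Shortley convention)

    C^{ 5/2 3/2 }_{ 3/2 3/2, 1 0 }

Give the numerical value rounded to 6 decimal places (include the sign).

triangle: 0!×3!×2!/6! = 12/720
(j±m)!: 3!×0!×1!×1!×4!×1! = 144
prefactor² = (2J+1)×Δ×N² = 72/5
  k=0: +1/(0!×0!×0!×1!×3!×1!) = 1/6
Σ = 1/6  ⇒  CG² = 72/5×1/6² = 2/5
CG = +√(2/5) = +0.632456

+√(2/5) ≈ +0.632456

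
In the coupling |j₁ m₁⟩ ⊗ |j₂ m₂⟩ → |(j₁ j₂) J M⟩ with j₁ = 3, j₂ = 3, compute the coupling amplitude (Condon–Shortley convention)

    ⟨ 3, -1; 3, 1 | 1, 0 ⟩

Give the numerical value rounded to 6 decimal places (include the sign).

−√(1/28) ≈ -0.188982

√[3·5!1!1!/8! · 2!4!4!2!1!1!] = √(144/7)
  +(−1)^3/∏(3,2,1,1,0,0)! = -1/12  (running -1/12)
  +(−1)^4/∏(4,1,0,0,1,1)! = 1/24  (running -1/24)
⟨..|..⟩ = √(144/7)·(-1/24) = -0.188982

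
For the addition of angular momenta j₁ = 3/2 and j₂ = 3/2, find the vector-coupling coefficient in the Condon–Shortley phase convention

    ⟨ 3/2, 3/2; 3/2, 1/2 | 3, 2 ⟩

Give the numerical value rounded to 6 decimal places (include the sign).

triangle: 0!*3!*3!/7! = 36/5040
(j±m)!: 3!*0!*2!*1!*5!*1! = 1440
prefactor² = (2J+1)*Δ*N² = 72
  k=0: +1/(0!*0!*0!*2!*3!*1!) = 1/12
Σ = 1/12  ⇒  CG² = 72*1/12² = 1/2
CG = +√(1/2) = +0.707107

+√(1/2) = +0.707107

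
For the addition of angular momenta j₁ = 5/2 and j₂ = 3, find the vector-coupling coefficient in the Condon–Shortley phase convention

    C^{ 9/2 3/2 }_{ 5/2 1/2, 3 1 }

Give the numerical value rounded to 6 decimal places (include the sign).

j₁+j₂−J=1  J+j₁−j₂=4  J−j₁+j₂=5  j₁+j₂+J+1=11
(j₁±m₁, j₂±m₂, J±M) = (3,2,4,2,6,3)
P² = 138240/77
sum k=0..1:
  [0] +1/96 = 1/96
  [1] −1/72 = -1/72
S = -1/288
C² = P²·S² = 5/231 ; C = -0.147122

−√(5/231) = -0.147122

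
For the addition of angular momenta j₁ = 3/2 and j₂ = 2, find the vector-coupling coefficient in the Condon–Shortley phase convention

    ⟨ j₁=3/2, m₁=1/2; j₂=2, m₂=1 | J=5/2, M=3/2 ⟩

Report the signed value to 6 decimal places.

j₁+j₂−J=1  J+j₁−j₂=2  J−j₁+j₂=3  j₁+j₂+J+1=7
(j₁±m₁, j₂±m₂, J±M) = (2,1,3,1,4,1)
P² = 144/35
sum k=0..1:
  [0] +1/6 = 1/6
  [1] −1/4 = -1/4
S = -1/12
C² = P²·S² = 1/35 ; C = -0.169031

−√(1/35) ≈ -0.169031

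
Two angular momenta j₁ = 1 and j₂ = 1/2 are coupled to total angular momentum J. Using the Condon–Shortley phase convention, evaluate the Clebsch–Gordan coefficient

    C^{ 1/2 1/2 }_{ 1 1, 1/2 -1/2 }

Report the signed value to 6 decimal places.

triangle: 1!·1!·0!/3! = 1/6
(j±m)!: 2!·0!·0!·1!·1!·0! = 2
prefactor² = (2J+1)·Δ·N² = 2/3
  k=0: +1/(0!·1!·0!·0!·1!·0!) = 1
Σ = 1  ⇒  CG² = 2/3·1² = 2/3
CG = +√(2/3) = +0.816497

+0.816497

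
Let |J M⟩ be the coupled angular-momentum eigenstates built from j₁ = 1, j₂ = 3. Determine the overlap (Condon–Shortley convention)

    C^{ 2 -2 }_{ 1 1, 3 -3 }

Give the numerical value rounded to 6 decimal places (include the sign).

+0.845154  (= +√(5/7))

triangle: 2!×0!×4!/7! = 48/5040
(j±m)!: 2!×0!×0!×6!×0!×4! = 34560
prefactor² = (2J+1)×Δ×N² = 11520/7
  k=0: +1/(0!×2!×0!×0!×0!×4!) = 1/48
Σ = 1/48  ⇒  CG² = 11520/7×1/48² = 5/7
CG = +√(5/7) = +0.845154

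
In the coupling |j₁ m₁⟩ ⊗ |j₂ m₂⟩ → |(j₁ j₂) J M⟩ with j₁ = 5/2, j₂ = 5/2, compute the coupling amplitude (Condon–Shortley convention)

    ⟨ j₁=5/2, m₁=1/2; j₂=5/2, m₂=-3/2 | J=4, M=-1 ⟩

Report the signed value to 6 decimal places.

√[9·1!4!4!/10! · 3!2!1!4!3!5!] = √(10368/35)
  +(−1)^0/∏(0,1,2,1,2,3)! = 1/24  (running 1/24)
  +(−1)^1/∏(1,0,1,0,3,4)! = -1/144  (running 5/144)
⟨..|..⟩ = √(10368/35)·(5/144) = +0.597614

+0.597614  (= +√(5/14))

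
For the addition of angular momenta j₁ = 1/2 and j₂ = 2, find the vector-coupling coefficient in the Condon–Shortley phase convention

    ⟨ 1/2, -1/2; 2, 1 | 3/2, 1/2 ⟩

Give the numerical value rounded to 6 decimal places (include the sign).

−√(3/5) ≈ -0.774597

√[4·1!0!3!/5! · 0!1!3!1!2!1!] = √(12/5)
  +(−1)^1/∏(1,0,0,2,0,1)! = -1/2  (running -1/2)
⟨..|..⟩ = √(12/5)·(-1/2) = -0.774597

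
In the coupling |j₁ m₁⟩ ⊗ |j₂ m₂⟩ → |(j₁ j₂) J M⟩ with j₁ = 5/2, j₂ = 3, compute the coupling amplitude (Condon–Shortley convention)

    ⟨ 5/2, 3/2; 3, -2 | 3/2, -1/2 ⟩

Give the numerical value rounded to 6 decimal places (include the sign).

√[4·4!1!2!/8! · 4!1!1!5!1!2!] = √(192/7)
  +(−1)^0/∏(0,4,1,1,0,1)! = 1/24  (running 1/24)
  +(−1)^1/∏(1,3,0,0,1,2)! = -1/12  (running -1/24)
⟨..|..⟩ = √(192/7)·(-1/24) = -0.218218

-0.218218  (= −√(1/21))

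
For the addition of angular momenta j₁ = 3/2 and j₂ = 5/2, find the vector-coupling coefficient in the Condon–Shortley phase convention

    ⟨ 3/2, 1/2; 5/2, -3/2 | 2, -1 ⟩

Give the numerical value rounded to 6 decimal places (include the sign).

+0.154303

triangle: 2!×1!×3!/7! = 12/5040
(j±m)!: 2!×1!×1!×4!×1!×3! = 288
prefactor² = (2J+1)×Δ×N² = 24/7
  k=0: +1/(0!×2!×1!×1!×0!×2!) = 1/4
  k=1: −1/(1!×1!×0!×0!×1!×3!) = -1/6
Σ = 1/12  ⇒  CG² = 24/7×1/12² = 1/42
CG = +√(1/42) = +0.154303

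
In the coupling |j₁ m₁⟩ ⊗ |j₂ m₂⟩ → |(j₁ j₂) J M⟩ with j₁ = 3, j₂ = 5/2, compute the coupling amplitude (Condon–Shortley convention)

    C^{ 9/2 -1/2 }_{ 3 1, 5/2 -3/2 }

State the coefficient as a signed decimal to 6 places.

+√(35/99) = +0.594588

triangle: 1!*5!*4!/11! = 2880/39916800
(j±m)!: 4!*2!*1!*4!*4!*5! = 3317760
prefactor² = (2J+1)*Δ*N² = 184320/77
  k=0: +1/(0!*1!*2!*1!*3!*3!) = 1/72
  k=1: −1/(1!*0!*1!*0!*4!*4!) = -1/576
Σ = 7/576  ⇒  CG² = 184320/77*7/576² = 35/99
CG = +√(35/99) = +0.594588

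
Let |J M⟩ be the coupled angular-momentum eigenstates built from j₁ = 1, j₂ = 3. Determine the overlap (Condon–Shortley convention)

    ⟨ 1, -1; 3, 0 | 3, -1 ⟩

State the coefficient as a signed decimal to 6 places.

j₁+j₂−J=1  J+j₁−j₂=1  J−j₁+j₂=5  j₁+j₂+J+1=8
(j₁±m₁, j₂±m₂, J±M) = (0,2,3,3,2,4)
P² = 72
sum k=1..1:
  [1] −1/12 = -1/12
S = -1/12
C² = P²·S² = 1/2 ; C = -0.707107

−√(1/2) = -0.707107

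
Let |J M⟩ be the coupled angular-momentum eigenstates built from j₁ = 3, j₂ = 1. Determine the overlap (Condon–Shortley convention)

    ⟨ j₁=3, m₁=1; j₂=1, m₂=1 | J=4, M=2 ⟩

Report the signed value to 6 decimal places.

j₁+j₂−J=0  J+j₁−j₂=6  J−j₁+j₂=2  j₁+j₂+J+1=9
(j₁±m₁, j₂±m₂, J±M) = (4,2,2,0,6,2)
P² = 34560/7
sum k=0..0:
  [0] +1/96 = 1/96
S = 1/96
C² = P²·S² = 15/28 ; C = +0.731925

+√(15/28) = +0.731925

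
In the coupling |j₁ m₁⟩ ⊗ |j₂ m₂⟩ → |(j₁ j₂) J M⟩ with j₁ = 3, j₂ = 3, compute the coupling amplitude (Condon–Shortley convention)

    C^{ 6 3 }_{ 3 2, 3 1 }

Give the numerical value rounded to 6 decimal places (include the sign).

j₁+j₂−J=0  J+j₁−j₂=6  J−j₁+j₂=6  j₁+j₂+J+1=13
(j₁±m₁, j₂±m₂, J±M) = (5,1,4,2,9,3)
P² = 149299200/11
sum k=0..0:
  [0] +1/5760 = 1/5760
S = 1/5760
C² = P²·S² = 9/22 ; C = +0.639602

+√(9/22) ≈ +0.639602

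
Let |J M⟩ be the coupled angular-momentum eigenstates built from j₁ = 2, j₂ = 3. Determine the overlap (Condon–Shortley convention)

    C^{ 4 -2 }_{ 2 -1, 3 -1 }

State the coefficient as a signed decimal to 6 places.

j₁+j₂−J=1  J+j₁−j₂=3  J−j₁+j₂=5  j₁+j₂+J+1=10
(j₁±m₁, j₂±m₂, J±M) = (1,3,2,4,2,6)
P² = 5184/7
sum k=0..1:
  [0] +1/72 = 1/72
  [1] −1/48 = -1/48
S = -1/144
C² = P²·S² = 1/28 ; C = -0.188982

−√(1/28) = -0.188982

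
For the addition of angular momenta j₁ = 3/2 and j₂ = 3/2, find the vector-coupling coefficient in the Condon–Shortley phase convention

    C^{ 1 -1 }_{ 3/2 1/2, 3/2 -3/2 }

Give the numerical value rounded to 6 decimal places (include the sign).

triangle: 2!*1!*1!/5! = 2/120
(j±m)!: 2!*1!*0!*3!*0!*2! = 24
prefactor² = (2J+1)*Δ*N² = 6/5
  k=0: +1/(0!*2!*1!*0!*0!*1!) = 1/2
Σ = 1/2  ⇒  CG² = 6/5*1/2² = 3/10
CG = +√(3/10) = +0.547723

+0.547723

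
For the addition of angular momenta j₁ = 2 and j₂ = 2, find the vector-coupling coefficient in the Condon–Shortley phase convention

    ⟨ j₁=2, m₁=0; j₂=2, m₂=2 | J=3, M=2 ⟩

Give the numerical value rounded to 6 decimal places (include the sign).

triangle: 1!×3!×3!/8! = 36/40320
(j±m)!: 2!×2!×4!×0!×5!×1! = 11520
prefactor² = (2J+1)×Δ×N² = 72
  k=1: −1/(1!×0!×1!×3!×2!×0!) = -1/12
Σ = -1/12  ⇒  CG² = 72×(-1/12)² = 1/2
CG = −√(1/2) = -0.707107

-0.707107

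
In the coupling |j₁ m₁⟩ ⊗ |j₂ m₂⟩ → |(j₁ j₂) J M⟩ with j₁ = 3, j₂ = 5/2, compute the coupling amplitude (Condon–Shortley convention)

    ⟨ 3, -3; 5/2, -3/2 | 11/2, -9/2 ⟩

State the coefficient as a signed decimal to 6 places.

j₁+j₂−J=0  J+j₁−j₂=6  J−j₁+j₂=5  j₁+j₂+J+1=12
(j₁±m₁, j₂±m₂, J±M) = (0,6,1,4,1,10)
P² = 1492992000/11
sum k=0..0:
  [0] +1/17280 = 1/17280
S = 1/17280
C² = P²·S² = 5/11 ; C = +0.674200

+√(5/11) = +0.674200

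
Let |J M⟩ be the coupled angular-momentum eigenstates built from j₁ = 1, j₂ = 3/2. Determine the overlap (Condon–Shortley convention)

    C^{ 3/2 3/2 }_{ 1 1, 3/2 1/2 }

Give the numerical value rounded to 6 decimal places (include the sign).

+0.632456  (= +√(2/5))

triangle: 1!*1!*2!/5! = 2/120
(j±m)!: 2!*0!*2!*1!*3!*0! = 24
prefactor² = (2J+1)*Δ*N² = 8/5
  k=0: +1/(0!*1!*0!*2!*1!*0!) = 1/2
Σ = 1/2  ⇒  CG² = 8/5*1/2² = 2/5
CG = +√(2/5) = +0.632456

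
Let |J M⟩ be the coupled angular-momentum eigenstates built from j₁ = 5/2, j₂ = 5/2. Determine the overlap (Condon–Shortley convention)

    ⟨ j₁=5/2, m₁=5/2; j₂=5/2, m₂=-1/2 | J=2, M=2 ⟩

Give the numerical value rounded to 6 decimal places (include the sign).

√[5·3!2!2!/8! · 5!0!2!3!4!0!] = √(720/7)
  +(−1)^0/∏(0,3,0,2,2,0)! = 1/24  (running 1/24)
⟨..|..⟩ = √(720/7)·(1/24) = +0.422577

+√(5/28) ≈ +0.422577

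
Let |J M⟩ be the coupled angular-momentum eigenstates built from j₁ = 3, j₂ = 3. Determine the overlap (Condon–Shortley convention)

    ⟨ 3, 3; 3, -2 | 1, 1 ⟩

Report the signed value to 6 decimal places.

+√(3/28) ≈ +0.327327

√[3·5!1!1!/8! · 6!0!1!5!2!0!] = √(10800/7)
  +(−1)^0/∏(0,5,0,1,1,0)! = 1/120  (running 1/120)
⟨..|..⟩ = √(10800/7)·(1/120) = +0.327327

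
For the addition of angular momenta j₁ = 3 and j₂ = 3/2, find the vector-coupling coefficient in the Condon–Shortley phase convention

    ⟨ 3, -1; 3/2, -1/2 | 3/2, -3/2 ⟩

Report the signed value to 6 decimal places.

-0.338062

√[4·3!3!0!/7! · 2!4!1!2!0!3!] = √(576/35)
  +(−1)^1/∏(1,2,3,0,0,0)! = -1/12  (running -1/12)
⟨..|..⟩ = √(576/35)·(-1/12) = -0.338062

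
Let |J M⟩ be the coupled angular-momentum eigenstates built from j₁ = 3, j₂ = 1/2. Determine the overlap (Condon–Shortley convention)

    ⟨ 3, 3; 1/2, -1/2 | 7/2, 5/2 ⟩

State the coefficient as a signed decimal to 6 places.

+√(1/7) = +0.377964

triangle: 0!×6!×1!/8! = 720/40320
(j±m)!: 6!×0!×0!×1!×6!×1! = 518400
prefactor² = (2J+1)×Δ×N² = 518400/7
  k=0: +1/(0!×0!×0!×0!×6!×1!) = 1/720
Σ = 1/720  ⇒  CG² = 518400/7×1/720² = 1/7
CG = +√(1/7) = +0.377964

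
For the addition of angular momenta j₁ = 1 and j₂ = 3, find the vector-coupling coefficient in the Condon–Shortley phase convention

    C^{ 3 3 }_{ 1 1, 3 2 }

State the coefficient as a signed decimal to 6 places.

+√(1/4) = +0.500000

triangle: 1!·1!·5!/8! = 120/40320
(j±m)!: 2!·0!·5!·1!·6!·0! = 172800
prefactor² = (2J+1)·Δ·N² = 3600
  k=0: +1/(0!·1!·0!·5!·1!·0!) = 1/120
Σ = 1/120  ⇒  CG² = 3600·1/120² = 1/4
CG = +√(1/4) = +0.500000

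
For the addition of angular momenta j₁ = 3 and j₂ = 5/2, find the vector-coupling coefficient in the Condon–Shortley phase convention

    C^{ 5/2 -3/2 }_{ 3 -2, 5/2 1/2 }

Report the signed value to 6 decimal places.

+√(1/14) = +0.267261

j₁+j₂−J=3  J+j₁−j₂=3  J−j₁+j₂=2  j₁+j₂+J+1=9
(j₁±m₁, j₂±m₂, J±M) = (1,5,3,2,1,4)
P² = 288/7
sum k=2..3:
  [2] +1/12 = 1/12
  [3] −1/24 = -1/24
S = 1/24
C² = P²·S² = 1/14 ; C = +0.267261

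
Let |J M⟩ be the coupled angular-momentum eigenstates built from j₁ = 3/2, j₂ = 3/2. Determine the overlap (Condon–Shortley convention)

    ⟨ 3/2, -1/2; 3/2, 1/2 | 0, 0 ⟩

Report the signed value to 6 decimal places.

+0.500000

j₁+j₂−J=3  J+j₁−j₂=0  J−j₁+j₂=0  j₁+j₂+J+1=4
(j₁±m₁, j₂±m₂, J±M) = (1,2,2,1,0,0)
P² = 1
sum k=2..2:
  [2] +1/2 = 1/2
S = 1/2
C² = P²·S² = 1/4 ; C = +0.500000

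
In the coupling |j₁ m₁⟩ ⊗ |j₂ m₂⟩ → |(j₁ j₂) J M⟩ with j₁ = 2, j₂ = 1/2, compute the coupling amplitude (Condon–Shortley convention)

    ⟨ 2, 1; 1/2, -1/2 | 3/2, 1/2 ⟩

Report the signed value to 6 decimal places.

+0.774597  (= +√(3/5))

triangle: 1!×3!×0!/5! = 6/120
(j±m)!: 3!×1!×0!×1!×2!×1! = 12
prefactor² = (2J+1)×Δ×N² = 12/5
  k=0: +1/(0!×1!×1!×0!×2!×0!) = 1/2
Σ = 1/2  ⇒  CG² = 12/5×1/2² = 3/5
CG = +√(3/5) = +0.774597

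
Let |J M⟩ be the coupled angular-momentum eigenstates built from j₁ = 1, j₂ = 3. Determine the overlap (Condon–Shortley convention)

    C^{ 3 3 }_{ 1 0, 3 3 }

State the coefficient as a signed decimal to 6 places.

triangle: 1!*1!*5!/8! = 120/40320
(j±m)!: 1!*1!*6!*0!*6!*0! = 518400
prefactor² = (2J+1)*Δ*N² = 10800
  k=1: −1/(1!*0!*0!*5!*1!*0!) = -1/120
Σ = -1/120  ⇒  CG² = 10800*(-1/120)² = 3/4
CG = −√(3/4) = -0.866025

-0.866025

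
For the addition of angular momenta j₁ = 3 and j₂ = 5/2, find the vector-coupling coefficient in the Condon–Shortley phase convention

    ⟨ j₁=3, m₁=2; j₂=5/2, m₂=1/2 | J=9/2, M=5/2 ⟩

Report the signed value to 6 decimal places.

+√(49/198) ≈ +0.497468

triangle: 1!×5!×4!/11! = 2880/39916800
(j±m)!: 5!×1!×3!×2!×7!×2! = 14515200
prefactor² = (2J+1)×Δ×N² = 115200/11
  k=0: +1/(0!×1!×1!×3!×4!×1!) = 1/144
  k=1: −1/(1!×0!×0!×2!×5!×2!) = -1/480
Σ = 7/1440  ⇒  CG² = 115200/11×7/1440² = 49/198
CG = +√(49/198) = +0.497468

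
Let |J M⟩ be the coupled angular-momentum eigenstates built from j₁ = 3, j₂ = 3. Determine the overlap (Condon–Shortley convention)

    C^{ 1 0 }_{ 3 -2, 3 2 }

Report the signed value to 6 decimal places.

j₁+j₂−J=5  J+j₁−j₂=1  J−j₁+j₂=1  j₁+j₂+J+1=8
(j₁±m₁, j₂±m₂, J±M) = (1,5,5,1,1,1)
P² = 900/7
sum k=4..5:
  [4] +1/24 = 1/24
  [5] −1/120 = -1/120
S = 1/30
C² = P²·S² = 1/7 ; C = +0.377964

+√(1/7) = +0.377964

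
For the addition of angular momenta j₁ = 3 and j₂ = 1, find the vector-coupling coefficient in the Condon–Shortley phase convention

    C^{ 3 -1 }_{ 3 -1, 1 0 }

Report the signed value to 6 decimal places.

−√(1/12) = -0.288675

√[7·1!5!1!/8! · 2!4!1!1!2!4!] = √(48)
  +(−1)^0/∏(0,1,4,1,1,0)! = 1/24  (running 1/24)
  +(−1)^1/∏(1,0,3,0,2,1)! = -1/12  (running -1/24)
⟨..|..⟩ = √(48)·(-1/24) = -0.288675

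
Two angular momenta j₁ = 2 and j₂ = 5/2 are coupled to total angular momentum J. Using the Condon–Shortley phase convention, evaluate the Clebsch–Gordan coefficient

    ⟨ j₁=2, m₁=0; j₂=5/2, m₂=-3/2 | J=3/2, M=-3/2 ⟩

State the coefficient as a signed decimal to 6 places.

-0.585540  (= −√(12/35))

√[4·3!1!2!/7! · 2!2!1!4!0!3!] = √(192/35)
  +(−1)^1/∏(1,2,1,0,0,2)! = -1/4  (running -1/4)
⟨..|..⟩ = √(192/35)·(-1/4) = -0.585540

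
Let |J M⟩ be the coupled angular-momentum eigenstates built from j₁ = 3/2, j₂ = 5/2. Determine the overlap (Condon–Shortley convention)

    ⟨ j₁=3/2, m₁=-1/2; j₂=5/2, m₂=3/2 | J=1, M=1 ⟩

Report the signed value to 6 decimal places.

triangle: 3!×0!×2!/6! = 12/720
(j±m)!: 1!×2!×4!×1!×2!×0! = 96
prefactor² = (2J+1)×Δ×N² = 24/5
  k=2: +1/(2!×1!×0!×2!×0!×0!) = 1/4
Σ = 1/4  ⇒  CG² = 24/5×1/4² = 3/10
CG = +√(3/10) = +0.547723

+√(3/10) ≈ +0.547723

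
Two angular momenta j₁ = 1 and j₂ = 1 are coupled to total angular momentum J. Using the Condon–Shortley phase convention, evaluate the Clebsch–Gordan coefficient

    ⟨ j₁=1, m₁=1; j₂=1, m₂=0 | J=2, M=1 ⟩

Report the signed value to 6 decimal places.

triangle: 0!·2!·2!/5! = 4/120
(j±m)!: 2!·0!·1!·1!·3!·1! = 12
prefactor² = (2J+1)·Δ·N² = 2
  k=0: +1/(0!·0!·0!·1!·2!·1!) = 1/2
Σ = 1/2  ⇒  CG² = 2·1/2² = 1/2
CG = +√(1/2) = +0.707107

+0.707107  (= +√(1/2))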